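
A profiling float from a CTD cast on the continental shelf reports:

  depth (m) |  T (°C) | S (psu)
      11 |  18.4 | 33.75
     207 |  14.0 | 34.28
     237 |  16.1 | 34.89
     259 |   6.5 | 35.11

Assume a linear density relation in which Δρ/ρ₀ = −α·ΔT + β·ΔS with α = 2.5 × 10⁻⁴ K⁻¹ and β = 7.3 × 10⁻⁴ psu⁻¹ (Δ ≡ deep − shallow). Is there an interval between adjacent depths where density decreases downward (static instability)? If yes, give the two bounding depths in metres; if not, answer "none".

Evaluate Δρ/ρ₀ = −αΔT + βΔS across each adjacent pair:
  11–207 m: −αΔT+βΔS = −(2.5 × 10⁻⁴)(-4.4)+(7.3 × 10⁻⁴)(+0.53) = 1.5 × 10⁻³ → stable
  207–237 m: −αΔT+βΔS = −(2.5 × 10⁻⁴)(+2.1)+(7.3 × 10⁻⁴)(+0.61) = -8.0 × 10⁻⁵ → UNSTABLE
  237–259 m: −αΔT+βΔS = −(2.5 × 10⁻⁴)(-9.6)+(7.3 × 10⁻⁴)(+0.22) = 2.6 × 10⁻³ → stable
The 207–237 m interval has Δρ < 0: lighter water underlies denser water.

207–237 m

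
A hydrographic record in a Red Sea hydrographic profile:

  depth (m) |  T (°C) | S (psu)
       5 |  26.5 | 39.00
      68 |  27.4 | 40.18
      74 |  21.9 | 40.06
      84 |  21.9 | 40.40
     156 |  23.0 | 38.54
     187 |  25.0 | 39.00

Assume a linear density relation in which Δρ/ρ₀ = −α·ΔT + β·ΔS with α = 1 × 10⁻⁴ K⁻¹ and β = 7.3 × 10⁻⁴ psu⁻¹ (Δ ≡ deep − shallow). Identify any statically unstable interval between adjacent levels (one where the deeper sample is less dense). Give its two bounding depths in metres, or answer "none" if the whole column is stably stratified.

84–156 m

Evaluate Δρ/ρ₀ = −αΔT + βΔS across each adjacent pair:
  5–68 m: −αΔT+βΔS = −(1 × 10⁻⁴)(+0.9)+(7.3 × 10⁻⁴)(+1.18) = 7.7 × 10⁻⁴ → stable
  68–74 m: −αΔT+βΔS = −(1 × 10⁻⁴)(-5.5)+(7.3 × 10⁻⁴)(-0.12) = 4.6 × 10⁻⁴ → stable
  74–84 m: −αΔT+βΔS = −(1 × 10⁻⁴)(+0.0)+(7.3 × 10⁻⁴)(+0.34) = 2.5 × 10⁻⁴ → stable
  84–156 m: −αΔT+βΔS = −(1 × 10⁻⁴)(+1.1)+(7.3 × 10⁻⁴)(-1.86) = -1.5 × 10⁻³ → UNSTABLE
  156–187 m: −αΔT+βΔS = −(1 × 10⁻⁴)(+2.0)+(7.3 × 10⁻⁴)(+0.46) = 1.4 × 10⁻⁴ → stable
The 84–156 m interval has Δρ < 0: lighter water underlies denser water.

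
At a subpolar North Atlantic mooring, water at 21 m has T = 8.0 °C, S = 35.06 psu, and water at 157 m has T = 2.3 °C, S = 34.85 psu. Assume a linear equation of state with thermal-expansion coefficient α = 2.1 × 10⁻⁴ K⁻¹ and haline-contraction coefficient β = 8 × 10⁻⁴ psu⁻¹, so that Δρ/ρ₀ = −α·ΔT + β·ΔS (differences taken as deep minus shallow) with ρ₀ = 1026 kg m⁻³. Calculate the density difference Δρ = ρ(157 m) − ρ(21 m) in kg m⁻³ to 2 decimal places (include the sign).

+1.06 kg m⁻³

ΔT = -5.7 K, ΔS = -0.21 psu (deep − shallow).
Δρ/ρ₀ = −(2.1 × 10⁻⁴)(-5.7) + (8 × 10⁻⁴)(-0.21) = 1.029 × 10⁻³.
Δρ = 1026 × (1.029 × 10⁻³) = +1.06 kg m⁻³.
Positive Δρ: denser below, stable.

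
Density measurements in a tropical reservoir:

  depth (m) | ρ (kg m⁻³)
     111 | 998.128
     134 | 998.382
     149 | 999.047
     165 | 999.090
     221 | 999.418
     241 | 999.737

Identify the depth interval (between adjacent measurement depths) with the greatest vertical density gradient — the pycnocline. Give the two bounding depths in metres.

134–149 m

Compute the density gradient over each adjacent pair:
  111–134 m: Δρ/Δz = 0.254/23 = 0.011 kg m⁻⁴
  134–149 m: Δρ/Δz = 0.665/15 = 0.044 kg m⁻⁴
  149–165 m: Δρ/Δz = 0.043/16 = 2.7 × 10⁻³ kg m⁻⁴
  165–221 m: Δρ/Δz = 0.328/56 = 5.9 × 10⁻³ kg m⁻⁴
  221–241 m: Δρ/Δz = 0.319/20 = 0.016 kg m⁻⁴
The largest gradient is in the 134–149 m interval — the pycnocline.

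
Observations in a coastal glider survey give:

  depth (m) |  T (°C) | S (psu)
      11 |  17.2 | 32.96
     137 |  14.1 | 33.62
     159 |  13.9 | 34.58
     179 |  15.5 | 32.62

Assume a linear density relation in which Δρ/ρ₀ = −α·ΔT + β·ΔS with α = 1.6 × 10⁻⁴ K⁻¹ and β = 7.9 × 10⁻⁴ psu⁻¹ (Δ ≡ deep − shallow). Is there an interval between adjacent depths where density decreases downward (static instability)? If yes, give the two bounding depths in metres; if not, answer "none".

Evaluate Δρ/ρ₀ = −αΔT + βΔS across each adjacent pair:
  11–137 m: −αΔT+βΔS = −(1.6 × 10⁻⁴)(-3.1)+(7.9 × 10⁻⁴)(+0.66) = 1.0 × 10⁻³ → stable
  137–159 m: −αΔT+βΔS = −(1.6 × 10⁻⁴)(-0.2)+(7.9 × 10⁻⁴)(+0.96) = 7.9 × 10⁻⁴ → stable
  159–179 m: −αΔT+βΔS = −(1.6 × 10⁻⁴)(+1.6)+(7.9 × 10⁻⁴)(-1.96) = -1.8 × 10⁻³ → UNSTABLE
The 159–179 m interval has Δρ < 0: lighter water underlies denser water.

159–179 m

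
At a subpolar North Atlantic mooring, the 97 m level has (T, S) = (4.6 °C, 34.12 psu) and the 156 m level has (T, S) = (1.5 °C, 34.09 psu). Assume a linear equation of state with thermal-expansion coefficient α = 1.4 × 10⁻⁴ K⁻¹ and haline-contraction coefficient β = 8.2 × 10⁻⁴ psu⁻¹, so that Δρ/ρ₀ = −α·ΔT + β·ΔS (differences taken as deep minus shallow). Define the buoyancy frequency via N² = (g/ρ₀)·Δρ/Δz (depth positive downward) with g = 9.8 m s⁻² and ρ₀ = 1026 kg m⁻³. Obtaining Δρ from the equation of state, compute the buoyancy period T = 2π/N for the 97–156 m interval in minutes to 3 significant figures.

ΔT = -3.1 K, ΔS = -0.03 psu (deep − shallow).
Δρ/ρ₀ = −αΔT + βΔS = 4.34 × 10⁻⁴ − 2.46 × 10⁻⁵ = 4.094 × 10⁻⁴, so Δρ ≈ 0.4200 kg m⁻³.
N² = (g/ρ₀)·Δρ/Δz = g·(Δρ/ρ₀)/Δz = 9.8 × 4.094 × 10⁻⁴ / 59 = 6.8002 × 10⁻⁵ s⁻².
N = √(6.8002 × 10⁻⁵) = 8.2463 × 10⁻³ rad s⁻¹ → T = 2π/N = 761.94 s = 12.699 min ≈ 12.7 min.

12.7 min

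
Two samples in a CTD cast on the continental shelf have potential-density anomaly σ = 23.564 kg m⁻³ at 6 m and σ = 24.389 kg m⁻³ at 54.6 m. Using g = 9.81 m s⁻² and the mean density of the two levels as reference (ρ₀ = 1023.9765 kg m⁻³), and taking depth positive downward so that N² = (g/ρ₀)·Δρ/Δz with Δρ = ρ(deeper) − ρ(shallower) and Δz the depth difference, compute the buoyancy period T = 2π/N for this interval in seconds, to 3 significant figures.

493 s

Δρ = 1024.389 − 1023.564 = 0.825 kg m⁻³ over Δz = 54.6 − 6 = 48.6 m.
N² = (9.81/1023.9765) × (0.825/48.6) = 1.6263 × 10⁻⁴ s⁻².
N = √(1.6263 × 10⁻⁴) = 0.012753 rad s⁻¹, so T = 2π/N = 492.68 s ≈ 493 s.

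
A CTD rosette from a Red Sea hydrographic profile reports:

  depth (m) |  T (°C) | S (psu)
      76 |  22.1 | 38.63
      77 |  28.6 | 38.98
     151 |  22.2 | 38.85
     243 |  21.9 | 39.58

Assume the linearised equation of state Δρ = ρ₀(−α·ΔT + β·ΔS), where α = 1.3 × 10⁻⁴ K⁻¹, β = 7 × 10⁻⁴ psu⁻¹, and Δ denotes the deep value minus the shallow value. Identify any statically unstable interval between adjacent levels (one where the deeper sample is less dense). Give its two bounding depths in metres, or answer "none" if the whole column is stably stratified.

76–77 m

Evaluate Δρ/ρ₀ = −αΔT + βΔS across each adjacent pair:
  76–77 m: −αΔT+βΔS = −(1.3 × 10⁻⁴)(+6.5)+(7 × 10⁻⁴)(+0.35) = -6.0 × 10⁻⁴ → UNSTABLE
  77–151 m: −αΔT+βΔS = −(1.3 × 10⁻⁴)(-6.4)+(7 × 10⁻⁴)(-0.13) = 7.4 × 10⁻⁴ → stable
  151–243 m: −αΔT+βΔS = −(1.3 × 10⁻⁴)(-0.3)+(7 × 10⁻⁴)(+0.73) = 5.5 × 10⁻⁴ → stable
The 76–77 m interval has Δρ < 0: lighter water underlies denser water.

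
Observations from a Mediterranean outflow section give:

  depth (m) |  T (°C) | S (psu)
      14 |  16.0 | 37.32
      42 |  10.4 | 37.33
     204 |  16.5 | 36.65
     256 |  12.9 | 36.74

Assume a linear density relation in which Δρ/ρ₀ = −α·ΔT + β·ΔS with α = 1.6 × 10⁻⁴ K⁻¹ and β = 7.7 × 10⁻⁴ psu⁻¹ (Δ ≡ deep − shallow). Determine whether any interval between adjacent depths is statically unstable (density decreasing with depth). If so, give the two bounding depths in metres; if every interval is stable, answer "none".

Evaluate Δρ/ρ₀ = −αΔT + βΔS across each adjacent pair:
  14–42 m: −αΔT+βΔS = −(1.6 × 10⁻⁴)(-5.6)+(7.7 × 10⁻⁴)(+0.01) = 9.0 × 10⁻⁴ → stable
  42–204 m: −αΔT+βΔS = −(1.6 × 10⁻⁴)(+6.1)+(7.7 × 10⁻⁴)(-0.68) = -1.5 × 10⁻³ → UNSTABLE
  204–256 m: −αΔT+βΔS = −(1.6 × 10⁻⁴)(-3.6)+(7.7 × 10⁻⁴)(+0.09) = 6.5 × 10⁻⁴ → stable
The 42–204 m interval has Δρ < 0: lighter water underlies denser water.

42–204 m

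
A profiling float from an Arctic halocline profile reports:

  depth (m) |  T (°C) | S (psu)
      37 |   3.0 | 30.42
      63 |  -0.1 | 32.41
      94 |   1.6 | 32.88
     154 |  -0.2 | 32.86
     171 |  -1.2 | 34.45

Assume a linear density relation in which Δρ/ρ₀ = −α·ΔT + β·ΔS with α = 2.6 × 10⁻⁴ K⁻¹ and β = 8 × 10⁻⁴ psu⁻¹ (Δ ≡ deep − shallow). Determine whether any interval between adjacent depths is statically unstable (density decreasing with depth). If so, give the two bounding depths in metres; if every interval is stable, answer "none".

63–94 m

Evaluate Δρ/ρ₀ = −αΔT + βΔS across each adjacent pair:
  37–63 m: −αΔT+βΔS = −(2.6 × 10⁻⁴)(-3.1)+(8 × 10⁻⁴)(+1.99) = 2.4 × 10⁻³ → stable
  63–94 m: −αΔT+βΔS = −(2.6 × 10⁻⁴)(+1.7)+(8 × 10⁻⁴)(+0.47) = -6.6 × 10⁻⁵ → UNSTABLE
  94–154 m: −αΔT+βΔS = −(2.6 × 10⁻⁴)(-1.8)+(8 × 10⁻⁴)(-0.02) = 4.5 × 10⁻⁴ → stable
  154–171 m: −αΔT+βΔS = −(2.6 × 10⁻⁴)(-1.0)+(8 × 10⁻⁴)(+1.59) = 1.5 × 10⁻³ → stable
The 63–94 m interval has Δρ < 0: lighter water underlies denser water.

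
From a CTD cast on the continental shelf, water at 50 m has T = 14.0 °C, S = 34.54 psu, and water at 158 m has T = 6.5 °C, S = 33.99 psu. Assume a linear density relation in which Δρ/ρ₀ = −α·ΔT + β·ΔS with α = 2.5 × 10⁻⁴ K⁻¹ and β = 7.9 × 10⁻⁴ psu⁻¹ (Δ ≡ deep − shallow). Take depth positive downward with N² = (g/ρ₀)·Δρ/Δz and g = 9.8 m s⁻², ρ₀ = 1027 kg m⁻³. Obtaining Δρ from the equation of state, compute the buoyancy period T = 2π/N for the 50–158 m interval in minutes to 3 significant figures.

ΔT = -7.5 K, ΔS = -0.55 psu (deep − shallow).
Δρ/ρ₀ = −αΔT + βΔS = 1.875 × 10⁻³ − 4.345 × 10⁻⁴ = 1.4405 × 10⁻³, so Δρ ≈ 1.479 kg m⁻³.
N² = (g/ρ₀)·Δρ/Δz = g·(Δρ/ρ₀)/Δz = 9.8 × 1.4405 × 10⁻³ / 108 = 1.3071 × 10⁻⁴ s⁻².
N = √(1.3071 × 10⁻⁴) = 0.011433 rad s⁻¹ → T = 2π/N = 549.57 s = 9.1595 min ≈ 9.16 min.

9.16 min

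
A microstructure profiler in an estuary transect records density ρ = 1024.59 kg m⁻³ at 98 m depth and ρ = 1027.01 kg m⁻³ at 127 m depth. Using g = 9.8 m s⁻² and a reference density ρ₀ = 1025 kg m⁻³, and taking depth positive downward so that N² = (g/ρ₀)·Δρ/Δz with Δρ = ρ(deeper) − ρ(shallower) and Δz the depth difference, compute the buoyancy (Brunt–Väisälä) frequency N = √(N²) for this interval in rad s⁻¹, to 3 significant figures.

Δρ = 1027.01 − 1024.59 = 2.42 kg m⁻³ over Δz = 127 − 98 = 29 m.
N² = (9.8/1025) × (2.42/29) = 7.9785 × 10⁻⁴ s⁻².
N = √(7.9785 × 10⁻⁴) = 0.028246 rad s⁻¹ ≈ 0.0282 rad s⁻¹.

0.0282 rad s⁻¹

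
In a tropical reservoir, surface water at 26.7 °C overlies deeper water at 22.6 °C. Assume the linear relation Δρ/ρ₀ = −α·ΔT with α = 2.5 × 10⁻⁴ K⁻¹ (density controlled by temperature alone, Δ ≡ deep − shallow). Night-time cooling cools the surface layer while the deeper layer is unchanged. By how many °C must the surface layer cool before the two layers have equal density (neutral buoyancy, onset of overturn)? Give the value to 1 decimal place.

4.1 °C

With temperature the only control, equal density requires T_surf′ = T_deep.
T_surf′ = 22.6 °C.
Cooling required: 26.7 − 22.6 = 4.1 °C.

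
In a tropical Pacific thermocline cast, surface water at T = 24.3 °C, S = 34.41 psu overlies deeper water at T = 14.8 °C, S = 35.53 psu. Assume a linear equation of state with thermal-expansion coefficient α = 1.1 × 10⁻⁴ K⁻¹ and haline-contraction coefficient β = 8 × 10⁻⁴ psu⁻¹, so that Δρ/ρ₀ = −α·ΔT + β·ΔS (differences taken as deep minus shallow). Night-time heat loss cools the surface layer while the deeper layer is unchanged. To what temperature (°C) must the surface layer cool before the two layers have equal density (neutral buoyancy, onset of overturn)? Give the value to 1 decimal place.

6.7 °C

Neutral buoyancy requires Δρ = 0, i.e. −α(T_deep − T_surf′) + β(S_deep − S_surf) = 0.
T_surf′ = T_deep − (β/α)·ΔS = 14.8 − (8 × 10⁻⁴/1.1 × 10⁻⁴)·(+1.12) = 6.655 °C.
Cooling required: 24.3 − (6.655) = 17.645 °C.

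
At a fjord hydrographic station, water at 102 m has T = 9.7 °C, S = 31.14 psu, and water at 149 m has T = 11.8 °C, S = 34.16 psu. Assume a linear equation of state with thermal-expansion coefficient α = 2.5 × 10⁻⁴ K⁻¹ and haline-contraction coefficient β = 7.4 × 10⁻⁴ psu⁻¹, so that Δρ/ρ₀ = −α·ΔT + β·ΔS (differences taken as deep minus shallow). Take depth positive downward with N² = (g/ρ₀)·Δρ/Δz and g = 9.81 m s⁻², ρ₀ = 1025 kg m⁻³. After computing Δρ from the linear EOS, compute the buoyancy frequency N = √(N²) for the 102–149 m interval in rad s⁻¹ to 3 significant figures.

ΔT = +2.1 K, ΔS = +3.02 psu (deep − shallow).
Δρ/ρ₀ = −αΔT + βΔS = -5.25 × 10⁻⁴ + 2.2348 × 10⁻³ = 1.7098 × 10⁻³, so Δρ ≈ 1.753 kg m⁻³.
N² = (g/ρ₀)·Δρ/Δz = g·(Δρ/ρ₀)/Δz = 9.81 × 1.7098 × 10⁻³ / 47 = 3.5688 × 10⁻⁴ s⁻².
N = √(3.5688 × 10⁻⁴) = 0.018891 rad s⁻¹ ≈ 0.0189 rad s⁻¹.

0.0189 rad s⁻¹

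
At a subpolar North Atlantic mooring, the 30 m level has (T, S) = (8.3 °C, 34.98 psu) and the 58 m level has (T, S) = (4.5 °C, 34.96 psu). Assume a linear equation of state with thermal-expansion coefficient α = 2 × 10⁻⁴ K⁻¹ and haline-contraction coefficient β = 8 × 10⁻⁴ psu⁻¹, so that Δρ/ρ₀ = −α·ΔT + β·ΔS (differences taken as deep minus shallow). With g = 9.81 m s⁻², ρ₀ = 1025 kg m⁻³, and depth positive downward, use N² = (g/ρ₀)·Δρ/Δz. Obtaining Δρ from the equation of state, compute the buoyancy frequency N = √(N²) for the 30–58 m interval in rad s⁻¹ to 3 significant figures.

0.0161 rad s⁻¹

ΔT = -3.8 K, ΔS = -0.02 psu (deep − shallow).
Δρ/ρ₀ = −αΔT + βΔS = 7.60 × 10⁻⁴ − 1.60 × 10⁻⁵ = 7.44 × 10⁻⁴, so Δρ ≈ 0.7626 kg m⁻³.
N² = (g/ρ₀)·Δρ/Δz = g·(Δρ/ρ₀)/Δz = 9.81 × 7.44 × 10⁻⁴ / 28 = 2.6067 × 10⁻⁴ s⁻².
N = √(2.6067 × 10⁻⁴) = 0.016145 rad s⁻¹ ≈ 0.0161 rad s⁻¹.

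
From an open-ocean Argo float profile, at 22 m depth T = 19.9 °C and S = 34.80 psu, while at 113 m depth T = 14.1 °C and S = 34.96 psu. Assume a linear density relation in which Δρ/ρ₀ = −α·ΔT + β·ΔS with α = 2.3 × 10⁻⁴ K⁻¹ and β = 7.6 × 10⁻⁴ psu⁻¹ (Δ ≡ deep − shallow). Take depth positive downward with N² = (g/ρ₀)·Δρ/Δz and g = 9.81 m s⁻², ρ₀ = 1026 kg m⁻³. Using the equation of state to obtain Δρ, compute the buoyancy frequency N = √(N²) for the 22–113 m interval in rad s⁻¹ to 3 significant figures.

0.0125 rad s⁻¹

ΔT = -5.8 K, ΔS = +0.16 psu (deep − shallow).
Δρ/ρ₀ = −αΔT + βΔS = 1.334 × 10⁻³ + 1.216 × 10⁻⁴ = 1.4556 × 10⁻³, so Δρ ≈ 1.493 kg m⁻³.
N² = (g/ρ₀)·Δρ/Δz = g·(Δρ/ρ₀)/Δz = 9.81 × 1.4556 × 10⁻³ / 91 = 1.5692 × 10⁻⁴ s⁻².
N = √(1.5692 × 10⁻⁴) = 0.012527 rad s⁻¹ ≈ 0.0125 rad s⁻¹.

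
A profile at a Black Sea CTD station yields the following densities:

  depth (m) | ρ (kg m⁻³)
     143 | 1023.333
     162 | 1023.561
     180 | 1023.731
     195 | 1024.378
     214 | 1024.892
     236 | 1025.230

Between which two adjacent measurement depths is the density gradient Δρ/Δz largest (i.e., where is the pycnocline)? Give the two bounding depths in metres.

Compute the density gradient over each adjacent pair:
  143–162 m: Δρ/Δz = 0.228/19 = 0.012 kg m⁻⁴
  162–180 m: Δρ/Δz = 0.170/18 = 9.4 × 10⁻³ kg m⁻⁴
  180–195 m: Δρ/Δz = 0.647/15 = 0.043 kg m⁻⁴
  195–214 m: Δρ/Δz = 0.514/19 = 0.027 kg m⁻⁴
  214–236 m: Δρ/Δz = 0.338/22 = 0.015 kg m⁻⁴
The largest gradient is in the 180–195 m interval — the pycnocline.

180–195 m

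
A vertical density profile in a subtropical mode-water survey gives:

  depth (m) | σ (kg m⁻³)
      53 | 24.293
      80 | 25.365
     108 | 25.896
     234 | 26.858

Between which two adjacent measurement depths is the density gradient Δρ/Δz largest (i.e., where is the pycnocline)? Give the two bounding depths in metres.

53–80 m

Compute the density gradient over each adjacent pair:
  53–80 m: Δρ/Δz = 1.072/27 = 0.040 kg m⁻⁴
  80–108 m: Δρ/Δz = 0.531/28 = 0.019 kg m⁻⁴
  108–234 m: Δρ/Δz = 0.962/126 = 7.6 × 10⁻³ kg m⁻⁴
The largest gradient is in the 53–80 m interval — the pycnocline.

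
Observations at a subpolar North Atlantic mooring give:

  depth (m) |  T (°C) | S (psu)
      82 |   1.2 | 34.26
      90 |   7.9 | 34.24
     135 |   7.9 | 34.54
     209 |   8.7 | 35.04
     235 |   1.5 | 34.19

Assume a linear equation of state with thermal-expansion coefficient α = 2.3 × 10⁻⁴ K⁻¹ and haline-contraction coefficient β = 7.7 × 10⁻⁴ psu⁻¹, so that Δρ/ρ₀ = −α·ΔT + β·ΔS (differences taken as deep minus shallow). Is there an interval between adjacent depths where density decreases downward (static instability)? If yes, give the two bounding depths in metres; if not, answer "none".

Evaluate Δρ/ρ₀ = −αΔT + βΔS across each adjacent pair:
  82–90 m: −αΔT+βΔS = −(2.3 × 10⁻⁴)(+6.7)+(7.7 × 10⁻⁴)(-0.02) = -1.6 × 10⁻³ → UNSTABLE
  90–135 m: −αΔT+βΔS = −(2.3 × 10⁻⁴)(+0.0)+(7.7 × 10⁻⁴)(+0.30) = 2.3 × 10⁻⁴ → stable
  135–209 m: −αΔT+βΔS = −(2.3 × 10⁻⁴)(+0.8)+(7.7 × 10⁻⁴)(+0.50) = 2.0 × 10⁻⁴ → stable
  209–235 m: −αΔT+βΔS = −(2.3 × 10⁻⁴)(-7.2)+(7.7 × 10⁻⁴)(-0.85) = 1.0 × 10⁻³ → stable
The 82–90 m interval has Δρ < 0: lighter water underlies denser water.

82–90 m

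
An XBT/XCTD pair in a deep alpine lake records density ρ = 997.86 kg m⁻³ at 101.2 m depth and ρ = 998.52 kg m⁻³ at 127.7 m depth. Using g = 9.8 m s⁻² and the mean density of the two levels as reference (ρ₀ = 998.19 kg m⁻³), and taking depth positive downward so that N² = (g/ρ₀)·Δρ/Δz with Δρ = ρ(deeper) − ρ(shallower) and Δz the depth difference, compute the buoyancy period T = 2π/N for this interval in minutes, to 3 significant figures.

6.70 min

Δρ = 998.52 − 997.86 = 0.66 kg m⁻³ over Δz = 127.7 − 101.2 = 26.5 m.
N² = (9.8/998.19) × (0.66/26.5) = 2.4452 × 10⁻⁴ s⁻².
N = √(2.4452 × 10⁻⁴) = 0.015637 rad s⁻¹, so T = 2π/N = 401.82 s = 6.6970 min ≈ 6.70 min.
A positive N² confirms static stability across the interval.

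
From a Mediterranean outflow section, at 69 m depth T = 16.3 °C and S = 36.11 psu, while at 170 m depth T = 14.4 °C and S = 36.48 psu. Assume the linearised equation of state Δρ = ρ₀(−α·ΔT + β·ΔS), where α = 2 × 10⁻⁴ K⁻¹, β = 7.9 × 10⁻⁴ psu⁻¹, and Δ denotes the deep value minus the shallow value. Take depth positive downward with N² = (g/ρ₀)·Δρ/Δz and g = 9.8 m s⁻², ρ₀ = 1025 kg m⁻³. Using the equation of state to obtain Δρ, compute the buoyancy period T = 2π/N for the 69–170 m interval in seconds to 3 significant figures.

ΔT = -1.9 K, ΔS = +0.37 psu (deep − shallow).
Δρ/ρ₀ = −αΔT + βΔS = 3.80 × 10⁻⁴ + 2.923 × 10⁻⁴ = 6.723 × 10⁻⁴, so Δρ ≈ 0.6891 kg m⁻³.
N² = (g/ρ₀)·Δρ/Δz = g·(Δρ/ρ₀)/Δz = 9.8 × 6.723 × 10⁻⁴ / 101 = 6.5233 × 10⁻⁵ s⁻².
N = √(6.5233 × 10⁻⁵) = 8.0767 × 10⁻³ rad s⁻¹ → T = 2π/N = 777.94 s ≈ 778 s.

778 s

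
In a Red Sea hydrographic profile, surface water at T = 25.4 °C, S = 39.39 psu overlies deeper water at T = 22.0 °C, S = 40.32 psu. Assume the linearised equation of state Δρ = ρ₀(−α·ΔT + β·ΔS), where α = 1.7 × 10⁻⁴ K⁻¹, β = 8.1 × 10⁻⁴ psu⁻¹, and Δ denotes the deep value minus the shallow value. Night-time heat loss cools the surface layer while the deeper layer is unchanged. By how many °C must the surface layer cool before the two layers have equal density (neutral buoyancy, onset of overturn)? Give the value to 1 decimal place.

7.8 °C

Neutral buoyancy requires Δρ = 0, i.e. −α(T_deep − T_surf′) + β(S_deep − S_surf) = 0.
T_surf′ = T_deep − (β/α)·ΔS = 22.0 − (8.1 × 10⁻⁴/1.7 × 10⁻⁴)·(+0.93) = 17.569 °C.
Cooling required: 25.4 − (17.569) = 7.831 °C.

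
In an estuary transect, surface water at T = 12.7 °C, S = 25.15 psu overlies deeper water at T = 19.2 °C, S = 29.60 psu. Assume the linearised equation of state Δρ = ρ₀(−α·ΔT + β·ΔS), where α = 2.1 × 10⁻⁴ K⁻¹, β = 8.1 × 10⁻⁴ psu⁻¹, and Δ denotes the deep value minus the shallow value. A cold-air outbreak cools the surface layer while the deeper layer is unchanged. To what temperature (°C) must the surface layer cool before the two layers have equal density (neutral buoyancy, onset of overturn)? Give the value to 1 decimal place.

2.0 °C

Neutral buoyancy requires Δρ = 0, i.e. −α(T_deep − T_surf′) + β(S_deep − S_surf) = 0.
T_surf′ = T_deep − (β/α)·ΔS = 19.2 − (8.1 × 10⁻⁴/2.1 × 10⁻⁴)·(+4.45) = 2.036 °C.
Cooling required: 12.7 − (2.036) = 10.664 °C.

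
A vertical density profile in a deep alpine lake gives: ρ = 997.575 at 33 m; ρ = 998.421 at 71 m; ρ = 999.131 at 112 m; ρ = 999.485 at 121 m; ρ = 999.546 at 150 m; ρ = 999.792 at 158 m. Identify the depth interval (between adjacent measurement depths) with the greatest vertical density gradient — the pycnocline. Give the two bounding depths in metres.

Compute the density gradient over each adjacent pair:
  33–71 m: Δρ/Δz = 0.846/38 = 0.022 kg m⁻⁴
  71–112 m: Δρ/Δz = 0.710/41 = 0.017 kg m⁻⁴
  112–121 m: Δρ/Δz = 0.354/9 = 0.039 kg m⁻⁴
  121–150 m: Δρ/Δz = 0.061/29 = 2.1 × 10⁻³ kg m⁻⁴
  150–158 m: Δρ/Δz = 0.246/8 = 0.031 kg m⁻⁴
The largest gradient is in the 112–121 m interval — the pycnocline.

112–121 m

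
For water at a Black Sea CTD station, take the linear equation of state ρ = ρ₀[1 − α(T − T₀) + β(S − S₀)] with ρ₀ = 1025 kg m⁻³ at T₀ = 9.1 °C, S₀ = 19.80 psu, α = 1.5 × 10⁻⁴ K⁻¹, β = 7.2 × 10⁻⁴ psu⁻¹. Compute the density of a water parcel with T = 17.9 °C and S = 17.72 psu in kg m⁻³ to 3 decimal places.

T − T₀ = +8.8 K, S − S₀ = -2.08 psu.
Bracket = 1 − α·(+8.8) + β·(-2.08) = 1 + (-2.8176 × 10⁻³) = 0.9971824.
ρ = 1025 × 0.9971824 = 1022.112 kg m⁻³.

1022.112 kg m⁻³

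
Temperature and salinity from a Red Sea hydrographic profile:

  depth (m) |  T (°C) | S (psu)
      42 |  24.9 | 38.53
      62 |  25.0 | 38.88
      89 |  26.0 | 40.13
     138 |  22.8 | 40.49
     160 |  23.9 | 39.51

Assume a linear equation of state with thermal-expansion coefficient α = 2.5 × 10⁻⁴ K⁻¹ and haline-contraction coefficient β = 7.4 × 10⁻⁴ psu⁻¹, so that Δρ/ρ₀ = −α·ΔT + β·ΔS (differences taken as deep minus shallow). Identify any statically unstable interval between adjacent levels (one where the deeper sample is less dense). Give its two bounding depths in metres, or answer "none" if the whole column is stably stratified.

138–160 m

Evaluate Δρ/ρ₀ = −αΔT + βΔS across each adjacent pair:
  42–62 m: −αΔT+βΔS = −(2.5 × 10⁻⁴)(+0.1)+(7.4 × 10⁻⁴)(+0.35) = 2.3 × 10⁻⁴ → stable
  62–89 m: −αΔT+βΔS = −(2.5 × 10⁻⁴)(+1.0)+(7.4 × 10⁻⁴)(+1.25) = 6.8 × 10⁻⁴ → stable
  89–138 m: −αΔT+βΔS = −(2.5 × 10⁻⁴)(-3.2)+(7.4 × 10⁻⁴)(+0.36) = 1.1 × 10⁻³ → stable
  138–160 m: −αΔT+βΔS = −(2.5 × 10⁻⁴)(+1.1)+(7.4 × 10⁻⁴)(-0.98) = -1.0 × 10⁻³ → UNSTABLE
The 138–160 m interval has Δρ < 0: lighter water underlies denser water.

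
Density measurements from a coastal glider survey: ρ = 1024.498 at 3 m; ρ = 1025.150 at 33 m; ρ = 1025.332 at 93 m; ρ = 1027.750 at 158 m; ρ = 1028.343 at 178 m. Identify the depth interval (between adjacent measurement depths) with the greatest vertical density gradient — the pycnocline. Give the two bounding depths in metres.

Compute the density gradient over each adjacent pair:
  3–33 m: Δρ/Δz = 0.652/30 = 0.022 kg m⁻⁴
  33–93 m: Δρ/Δz = 0.182/60 = 3.0 × 10⁻³ kg m⁻⁴
  93–158 m: Δρ/Δz = 2.418/65 = 0.037 kg m⁻⁴
  158–178 m: Δρ/Δz = 0.593/20 = 0.030 kg m⁻⁴
The largest gradient is in the 93–158 m interval — the pycnocline.

93–158 m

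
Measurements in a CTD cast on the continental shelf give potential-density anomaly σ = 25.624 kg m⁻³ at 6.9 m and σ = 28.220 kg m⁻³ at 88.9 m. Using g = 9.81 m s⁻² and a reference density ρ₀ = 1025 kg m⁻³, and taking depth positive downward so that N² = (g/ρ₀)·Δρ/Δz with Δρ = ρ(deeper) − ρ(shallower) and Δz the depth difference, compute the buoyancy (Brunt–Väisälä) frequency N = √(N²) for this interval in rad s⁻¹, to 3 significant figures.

0.0174 rad s⁻¹

Δρ = 1028.220 − 1025.624 = 2.596 kg m⁻³ over Δz = 88.9 − 6.9 = 82 m.
N² = (9.81/1025) × (2.596/82) = 3.0300 × 10⁻⁴ s⁻².
N = √(3.0300 × 10⁻⁴) = 0.017407 rad s⁻¹ ≈ 0.0174 rad s⁻¹.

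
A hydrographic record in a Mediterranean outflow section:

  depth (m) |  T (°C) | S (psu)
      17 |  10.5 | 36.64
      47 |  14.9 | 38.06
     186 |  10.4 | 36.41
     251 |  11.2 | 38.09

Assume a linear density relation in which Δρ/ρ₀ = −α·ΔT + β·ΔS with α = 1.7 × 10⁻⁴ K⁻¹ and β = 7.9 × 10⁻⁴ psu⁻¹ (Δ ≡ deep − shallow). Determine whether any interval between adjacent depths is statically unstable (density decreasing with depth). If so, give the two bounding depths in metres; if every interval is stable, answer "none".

Evaluate Δρ/ρ₀ = −αΔT + βΔS across each adjacent pair:
  17–47 m: −αΔT+βΔS = −(1.7 × 10⁻⁴)(+4.4)+(7.9 × 10⁻⁴)(+1.42) = 3.7 × 10⁻⁴ → stable
  47–186 m: −αΔT+βΔS = −(1.7 × 10⁻⁴)(-4.5)+(7.9 × 10⁻⁴)(-1.65) = -5.4 × 10⁻⁴ → UNSTABLE
  186–251 m: −αΔT+βΔS = −(1.7 × 10⁻⁴)(+0.8)+(7.9 × 10⁻⁴)(+1.68) = 1.2 × 10⁻³ → stable
The 47–186 m interval has Δρ < 0: lighter water underlies denser water.

47–186 m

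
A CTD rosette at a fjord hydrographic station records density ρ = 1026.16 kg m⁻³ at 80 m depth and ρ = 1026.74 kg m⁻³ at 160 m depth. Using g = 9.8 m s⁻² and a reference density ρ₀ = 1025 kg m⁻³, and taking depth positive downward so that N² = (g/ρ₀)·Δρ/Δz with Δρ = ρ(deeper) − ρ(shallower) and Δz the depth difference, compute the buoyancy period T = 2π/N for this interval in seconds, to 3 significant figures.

755 s

Δρ = 1026.74 − 1026.16 = 0.58 kg m⁻³ over Δz = 160 − 80 = 80 m.
N² = (9.8/1025) × (0.58/80) = 6.9317 × 10⁻⁵ s⁻².
N = √(6.9317 × 10⁻⁵) = 8.3257 × 10⁻³ rad s⁻¹, so T = 2π/N = 754.67 s ≈ 755 s.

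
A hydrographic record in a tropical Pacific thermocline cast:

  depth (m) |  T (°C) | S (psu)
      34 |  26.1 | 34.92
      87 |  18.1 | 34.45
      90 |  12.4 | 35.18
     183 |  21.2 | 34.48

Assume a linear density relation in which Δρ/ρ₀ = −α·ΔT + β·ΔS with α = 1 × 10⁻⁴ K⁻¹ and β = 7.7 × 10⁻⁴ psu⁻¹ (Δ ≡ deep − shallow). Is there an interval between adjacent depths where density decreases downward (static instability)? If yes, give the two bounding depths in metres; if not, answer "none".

Evaluate Δρ/ρ₀ = −αΔT + βΔS across each adjacent pair:
  34–87 m: −αΔT+βΔS = −(1 × 10⁻⁴)(-8.0)+(7.7 × 10⁻⁴)(-0.47) = 4.4 × 10⁻⁴ → stable
  87–90 m: −αΔT+βΔS = −(1 × 10⁻⁴)(-5.7)+(7.7 × 10⁻⁴)(+0.73) = 1.1 × 10⁻³ → stable
  90–183 m: −αΔT+βΔS = −(1 × 10⁻⁴)(+8.8)+(7.7 × 10⁻⁴)(-0.70) = -1.4 × 10⁻³ → UNSTABLE
The 90–183 m interval has Δρ < 0: lighter water underlies denser water.

90–183 m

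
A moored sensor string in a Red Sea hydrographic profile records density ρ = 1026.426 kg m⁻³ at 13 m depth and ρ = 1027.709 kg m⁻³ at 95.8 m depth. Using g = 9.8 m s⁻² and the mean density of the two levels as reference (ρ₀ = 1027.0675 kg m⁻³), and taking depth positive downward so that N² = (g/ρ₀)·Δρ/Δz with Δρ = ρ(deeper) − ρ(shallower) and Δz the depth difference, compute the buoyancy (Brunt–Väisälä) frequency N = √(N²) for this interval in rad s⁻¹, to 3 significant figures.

Δρ = 1027.709 − 1026.426 = 1.283 kg m⁻³ over Δz = 95.8 − 13 = 82.8 m.
N² = (9.8/1027.0675) × (1.283/82.8) = 1.4785 × 10⁻⁴ s⁻².
N = √(1.4785 × 10⁻⁴) = 0.012159 rad s⁻¹ ≈ 0.0122 rad s⁻¹.

0.0122 rad s⁻¹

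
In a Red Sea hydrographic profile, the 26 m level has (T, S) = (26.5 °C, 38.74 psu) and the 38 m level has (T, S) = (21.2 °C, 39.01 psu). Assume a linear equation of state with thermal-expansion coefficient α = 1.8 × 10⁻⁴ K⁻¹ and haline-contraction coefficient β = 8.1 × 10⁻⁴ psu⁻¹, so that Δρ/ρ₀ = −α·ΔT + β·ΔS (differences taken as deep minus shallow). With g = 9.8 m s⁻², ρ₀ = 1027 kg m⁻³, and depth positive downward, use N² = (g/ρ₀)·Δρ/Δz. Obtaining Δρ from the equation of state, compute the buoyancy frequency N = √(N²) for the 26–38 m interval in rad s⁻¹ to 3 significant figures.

ΔT = -5.3 K, ΔS = +0.27 psu (deep − shallow).
Δρ/ρ₀ = −αΔT + βΔS = 9.54 × 10⁻⁴ + 2.187 × 10⁻⁴ = 1.1727 × 10⁻³, so Δρ ≈ 1.204 kg m⁻³.
N² = (g/ρ₀)·Δρ/Δz = g·(Δρ/ρ₀)/Δz = 9.8 × 1.1727 × 10⁻³ / 12 = 9.5771 × 10⁻⁴ s⁻².
N = √(9.5771 × 10⁻⁴) = 0.030947 rad s⁻¹ ≈ 0.0309 rad s⁻¹.

0.0309 rad s⁻¹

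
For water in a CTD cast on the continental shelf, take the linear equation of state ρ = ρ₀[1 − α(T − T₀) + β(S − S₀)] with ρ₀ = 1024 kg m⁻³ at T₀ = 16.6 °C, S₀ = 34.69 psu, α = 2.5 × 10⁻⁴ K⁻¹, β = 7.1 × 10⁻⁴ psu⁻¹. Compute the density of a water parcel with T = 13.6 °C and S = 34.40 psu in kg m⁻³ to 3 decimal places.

T − T₀ = -3.0 K, S − S₀ = -0.29 psu.
Bracket = 1 − α·(-3.0) + β·(-0.29) = 1 + (5.441 × 10⁻⁴) = 1.0005441.
ρ = 1024 × 1.0005441 = 1024.557 kg m⁻³.

1024.557 kg m⁻³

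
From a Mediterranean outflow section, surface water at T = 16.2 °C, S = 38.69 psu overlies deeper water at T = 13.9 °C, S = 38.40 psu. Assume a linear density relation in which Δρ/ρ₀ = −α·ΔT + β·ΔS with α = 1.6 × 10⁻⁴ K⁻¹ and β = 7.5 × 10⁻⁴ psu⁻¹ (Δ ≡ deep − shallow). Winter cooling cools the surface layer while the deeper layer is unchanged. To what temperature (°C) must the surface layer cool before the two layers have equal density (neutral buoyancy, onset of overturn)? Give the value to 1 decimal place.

Neutral buoyancy requires Δρ = 0, i.e. −α(T_deep − T_surf′) + β(S_deep − S_surf) = 0.
T_surf′ = T_deep − (β/α)·ΔS = 13.9 − (7.5 × 10⁻⁴/1.6 × 10⁻⁴)·(-0.29) = 15.259 °C.
Cooling required: 16.2 − (15.259) = 0.941 °C.

15.3 °C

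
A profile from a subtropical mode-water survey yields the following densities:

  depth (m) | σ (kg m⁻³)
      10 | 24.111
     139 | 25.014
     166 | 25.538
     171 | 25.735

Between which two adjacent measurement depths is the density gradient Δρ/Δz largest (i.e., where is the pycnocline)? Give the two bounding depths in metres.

166–171 m

Compute the density gradient over each adjacent pair:
  10–139 m: Δρ/Δz = 0.903/129 = 7.0 × 10⁻³ kg m⁻⁴
  139–166 m: Δρ/Δz = 0.524/27 = 0.019 kg m⁻⁴
  166–171 m: Δρ/Δz = 0.197/5 = 0.039 kg m⁻⁴
The largest gradient is in the 166–171 m interval — the pycnocline.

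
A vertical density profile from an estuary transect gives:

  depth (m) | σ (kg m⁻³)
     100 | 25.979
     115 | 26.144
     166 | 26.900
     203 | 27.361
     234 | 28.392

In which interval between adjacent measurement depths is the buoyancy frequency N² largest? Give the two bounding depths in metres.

Compute the density gradient over each adjacent pair:
  100–115 m: Δρ/Δz = 0.165/15 = 0.011 kg m⁻⁴
  115–166 m: Δρ/Δz = 0.756/51 = 0.015 kg m⁻⁴
  166–203 m: Δρ/Δz = 0.461/37 = 0.012 kg m⁻⁴
  203–234 m: Δρ/Δz = 1.031/31 = 0.033 kg m⁻⁴
The largest gradient is in the 203–234 m interval — the pycnocline.

203–234 m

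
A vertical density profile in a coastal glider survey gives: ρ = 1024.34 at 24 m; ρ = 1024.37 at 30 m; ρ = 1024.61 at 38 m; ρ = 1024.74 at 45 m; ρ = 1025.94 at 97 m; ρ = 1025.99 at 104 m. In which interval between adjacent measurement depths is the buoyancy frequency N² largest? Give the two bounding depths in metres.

Compute the density gradient over each adjacent pair:
  24–30 m: Δρ/Δz = 0.03/6 = 5.0 × 10⁻³ kg m⁻⁴
  30–38 m: Δρ/Δz = 0.24/8 = 0.030 kg m⁻⁴
  38–45 m: Δρ/Δz = 0.13/7 = 0.019 kg m⁻⁴
  45–97 m: Δρ/Δz = 1.20/52 = 0.023 kg m⁻⁴
  97–104 m: Δρ/Δz = 0.05/7 = 7.1 × 10⁻³ kg m⁻⁴
The largest gradient is in the 30–38 m interval — the pycnocline.

30–38 m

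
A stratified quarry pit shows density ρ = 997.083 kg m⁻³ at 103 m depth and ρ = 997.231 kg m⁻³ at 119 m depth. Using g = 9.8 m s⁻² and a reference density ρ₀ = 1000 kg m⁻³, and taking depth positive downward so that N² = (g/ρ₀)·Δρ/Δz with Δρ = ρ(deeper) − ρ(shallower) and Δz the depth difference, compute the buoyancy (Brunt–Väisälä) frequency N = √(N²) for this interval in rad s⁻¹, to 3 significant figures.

Δρ = 997.231 − 997.083 = 0.148 kg m⁻³ over Δz = 119 − 103 = 16 m.
N² = (9.8/1000) × (0.148/16) = 9.0650 × 10⁻⁵ s⁻².
N = √(9.0650 × 10⁻⁵) = 9.5210 × 10⁻³ rad s⁻¹ ≈ 9.52 × 10⁻³ rad s⁻¹.

9.52 × 10⁻³ rad s⁻¹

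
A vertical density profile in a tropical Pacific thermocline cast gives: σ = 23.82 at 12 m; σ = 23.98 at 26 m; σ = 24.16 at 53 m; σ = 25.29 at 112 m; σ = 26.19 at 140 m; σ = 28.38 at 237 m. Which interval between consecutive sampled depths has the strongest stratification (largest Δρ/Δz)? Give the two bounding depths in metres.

112–140 m

Compute the density gradient over each adjacent pair:
  12–26 m: Δρ/Δz = 0.16/14 = 0.011 kg m⁻⁴
  26–53 m: Δρ/Δz = 0.18/27 = 6.7 × 10⁻³ kg m⁻⁴
  53–112 m: Δρ/Δz = 1.13/59 = 0.019 kg m⁻⁴
  112–140 m: Δρ/Δz = 0.90/28 = 0.032 kg m⁻⁴
  140–237 m: Δρ/Δz = 2.19/97 = 0.023 kg m⁻⁴
The largest gradient is in the 112–140 m interval — the pycnocline.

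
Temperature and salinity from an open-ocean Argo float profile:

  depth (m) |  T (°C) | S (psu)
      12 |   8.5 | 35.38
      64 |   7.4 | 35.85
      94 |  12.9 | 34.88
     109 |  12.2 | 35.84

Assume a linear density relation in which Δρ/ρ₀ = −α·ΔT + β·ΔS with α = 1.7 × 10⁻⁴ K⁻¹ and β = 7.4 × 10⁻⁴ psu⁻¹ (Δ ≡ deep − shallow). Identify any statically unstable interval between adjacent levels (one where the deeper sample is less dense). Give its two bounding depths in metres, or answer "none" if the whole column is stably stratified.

Evaluate Δρ/ρ₀ = −αΔT + βΔS across each adjacent pair:
  12–64 m: −αΔT+βΔS = −(1.7 × 10⁻⁴)(-1.1)+(7.4 × 10⁻⁴)(+0.47) = 5.3 × 10⁻⁴ → stable
  64–94 m: −αΔT+βΔS = −(1.7 × 10⁻⁴)(+5.5)+(7.4 × 10⁻⁴)(-0.97) = -1.7 × 10⁻³ → UNSTABLE
  94–109 m: −αΔT+βΔS = −(1.7 × 10⁻⁴)(-0.7)+(7.4 × 10⁻⁴)(+0.96) = 8.3 × 10⁻⁴ → stable
The 64–94 m interval has Δρ < 0: lighter water underlies denser water.

64–94 m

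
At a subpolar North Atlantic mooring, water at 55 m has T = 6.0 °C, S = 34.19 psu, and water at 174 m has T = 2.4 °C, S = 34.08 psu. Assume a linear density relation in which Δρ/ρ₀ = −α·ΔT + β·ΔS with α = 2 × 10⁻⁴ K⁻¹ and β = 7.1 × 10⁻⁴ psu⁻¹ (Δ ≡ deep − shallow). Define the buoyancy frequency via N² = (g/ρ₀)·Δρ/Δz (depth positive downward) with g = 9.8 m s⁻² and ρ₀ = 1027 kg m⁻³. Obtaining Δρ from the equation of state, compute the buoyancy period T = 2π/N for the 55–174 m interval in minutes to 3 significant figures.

14.4 min

ΔT = -3.6 K, ΔS = -0.11 psu (deep − shallow).
Δρ/ρ₀ = −αΔT + βΔS = 7.20 × 10⁻⁴ − 7.81 × 10⁻⁵ = 6.419 × 10⁻⁴, so Δρ ≈ 0.6592 kg m⁻³.
N² = (g/ρ₀)·Δρ/Δz = g·(Δρ/ρ₀)/Δz = 9.8 × 6.419 × 10⁻⁴ / 119 = 5.2862 × 10⁻⁵ s⁻².
N = √(5.2862 × 10⁻⁵) = 7.2706 × 10⁻³ rad s⁻¹ → T = 2π/N = 864.19 s = 14.403 min ≈ 14.4 min.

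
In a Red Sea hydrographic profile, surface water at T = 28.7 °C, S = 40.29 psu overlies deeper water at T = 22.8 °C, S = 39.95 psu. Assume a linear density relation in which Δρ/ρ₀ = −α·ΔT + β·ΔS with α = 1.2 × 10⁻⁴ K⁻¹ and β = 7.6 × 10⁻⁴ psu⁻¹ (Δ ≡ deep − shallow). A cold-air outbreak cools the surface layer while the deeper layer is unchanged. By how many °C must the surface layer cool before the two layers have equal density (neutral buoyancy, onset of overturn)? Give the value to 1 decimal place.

3.7 °C

Neutral buoyancy requires Δρ = 0, i.e. −α(T_deep − T_surf′) + β(S_deep − S_surf) = 0.
T_surf′ = T_deep − (β/α)·ΔS = 22.8 − (7.6 × 10⁻⁴/1.2 × 10⁻⁴)·(-0.34) = 24.953 °C.
Cooling required: 28.7 − (24.953) = 3.747 °C.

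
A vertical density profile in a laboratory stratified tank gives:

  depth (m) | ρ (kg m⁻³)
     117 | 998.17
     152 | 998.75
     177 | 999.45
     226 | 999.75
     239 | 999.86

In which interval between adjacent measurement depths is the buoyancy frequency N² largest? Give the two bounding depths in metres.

Compute the density gradient over each adjacent pair:
  117–152 m: Δρ/Δz = 0.58/35 = 0.017 kg m⁻⁴
  152–177 m: Δρ/Δz = 0.70/25 = 0.028 kg m⁻⁴
  177–226 m: Δρ/Δz = 0.30/49 = 6.1 × 10⁻³ kg m⁻⁴
  226–239 m: Δρ/Δz = 0.11/13 = 8.5 × 10⁻³ kg m⁻⁴
The largest gradient is in the 152–177 m interval — the pycnocline.

152–177 m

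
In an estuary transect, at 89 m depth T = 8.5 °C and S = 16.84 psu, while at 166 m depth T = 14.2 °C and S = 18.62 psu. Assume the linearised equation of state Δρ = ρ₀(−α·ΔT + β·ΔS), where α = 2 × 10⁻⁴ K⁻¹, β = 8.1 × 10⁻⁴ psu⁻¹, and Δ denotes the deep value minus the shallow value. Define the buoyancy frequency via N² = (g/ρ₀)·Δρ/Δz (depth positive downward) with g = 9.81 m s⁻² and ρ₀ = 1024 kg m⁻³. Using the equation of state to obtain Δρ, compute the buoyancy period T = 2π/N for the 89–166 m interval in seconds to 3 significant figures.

1.01 × 10³ s

ΔT = +5.7 K, ΔS = +1.78 psu (deep − shallow).
Δρ/ρ₀ = −αΔT + βΔS = -1.14 × 10⁻³ + 1.4418 × 10⁻³ = 3.018 × 10⁻⁴, so Δρ ≈ 0.3090 kg m⁻³.
N² = (g/ρ₀)·Δρ/Δz = g·(Δρ/ρ₀)/Δz = 9.81 × 3.018 × 10⁻⁴ / 77 = 3.8450 × 10⁻⁵ s⁻².
N = √(3.8450 × 10⁻⁵) = 6.2008 × 10⁻³ rad s⁻¹ → T = 2π/N = 1.0133 × 10³ s ≈ 1.01 × 10³ s.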